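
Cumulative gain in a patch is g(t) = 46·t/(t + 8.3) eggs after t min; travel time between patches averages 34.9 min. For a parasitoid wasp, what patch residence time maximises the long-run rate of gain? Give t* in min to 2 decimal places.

17.02 min

By the marginal value theorem, leave when the instantaneous gain rate g'(t) equals the habitat-wide average g(t)/(T + t).
g'(t) = 46·8.3/(t + 8.3)². Setting 46·8.3/(t+8.3)² = 46t/[(t+8.3)(34.9+t)] gives 8.3(34.9+t) = t(t+8.3), so t² = 8.3×34.9 = 289.7.
t* = √289.7 = 17.02 min.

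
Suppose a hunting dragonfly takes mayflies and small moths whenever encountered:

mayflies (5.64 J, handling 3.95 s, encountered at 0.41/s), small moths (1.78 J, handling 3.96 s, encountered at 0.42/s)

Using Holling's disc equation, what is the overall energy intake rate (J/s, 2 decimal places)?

R = Σλ_iE_i / (1 + Σλ_ih_i)
Numerator: 0.41×5.64 + 0.42×1.78 = 3.06
Denominator: 1 + 0.41×3.95 + 0.42×3.96 = 4.283
R = 3.06/4.283 = 0.7145 J/s

0.71 J/s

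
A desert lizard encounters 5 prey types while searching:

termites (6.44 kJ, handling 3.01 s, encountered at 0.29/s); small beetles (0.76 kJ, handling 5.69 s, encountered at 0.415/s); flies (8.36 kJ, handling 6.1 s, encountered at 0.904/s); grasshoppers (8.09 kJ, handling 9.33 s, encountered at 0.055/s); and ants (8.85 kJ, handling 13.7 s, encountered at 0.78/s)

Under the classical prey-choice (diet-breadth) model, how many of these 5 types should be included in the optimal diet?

2

E/h in descending order: termites 2.14, flies 1.37, grasshoppers 0.867, ants 0.646, small beetles 0.134 kJ/s. The optimal diet is the largest prefix of this list for which every included type satisfies E_i/h_i > R on the types above it.
Rate on top 1: 0.9972. flies: 1.37 > 0.9972 → include.
Rate on top 2: 1.276. grasshoppers: 0.867 < 1.276 → exclude; stop.
Optimal diet: termites, flies — 2 of 5 types.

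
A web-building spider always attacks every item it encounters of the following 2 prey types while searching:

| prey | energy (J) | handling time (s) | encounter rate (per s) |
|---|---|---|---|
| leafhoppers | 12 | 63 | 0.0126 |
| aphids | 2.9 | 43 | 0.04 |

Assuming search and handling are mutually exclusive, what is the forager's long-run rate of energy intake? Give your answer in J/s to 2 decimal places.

R = (0.0126×12 + 0.04×2.9) / (1 + 0.0126×63 + 0.04×43) = 0.2672/3.514 = 0.07604 J/s.

0.08 J/s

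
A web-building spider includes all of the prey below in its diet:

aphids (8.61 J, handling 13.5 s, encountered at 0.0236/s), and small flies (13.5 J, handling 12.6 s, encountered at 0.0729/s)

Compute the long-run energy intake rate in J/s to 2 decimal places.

Energy encountered per unit search time: 0.0236×8.61 + 0.0729×13.5 = 1.187 J/s.
Handling time per unit search time: 0.0236×13.5 + 0.0729×12.6 = 1.237.
Rate = 1.187/(1 + 1.237) = 0.5307 J/s.

0.53 J/s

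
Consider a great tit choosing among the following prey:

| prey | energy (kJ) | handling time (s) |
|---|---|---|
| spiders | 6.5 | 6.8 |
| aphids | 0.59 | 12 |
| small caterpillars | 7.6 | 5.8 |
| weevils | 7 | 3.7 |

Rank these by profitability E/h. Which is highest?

weevils

Profitability E/h (kJ/s): spiders = 6.5/6.8 = 0.956, aphids = 0.59/12 = 0.0492, small caterpillars = 7.6/5.8 = 1.31, weevils = 7/3.7 = 1.89.
Ranked: weevils > small caterpillars > spiders > aphids.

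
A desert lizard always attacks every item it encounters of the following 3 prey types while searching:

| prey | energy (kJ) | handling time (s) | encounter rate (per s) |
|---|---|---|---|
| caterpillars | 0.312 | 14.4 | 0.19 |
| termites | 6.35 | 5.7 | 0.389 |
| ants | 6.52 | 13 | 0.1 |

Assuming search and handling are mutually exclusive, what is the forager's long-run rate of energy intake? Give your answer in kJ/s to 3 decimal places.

R = (0.19×0.312 + 0.389×6.35 + 0.1×6.52) / (1 + 0.19×14.4 + 0.389×5.7 + 0.1×13) = 3.181/7.253 = 0.4386 kJ/s.

0.439 kJ/s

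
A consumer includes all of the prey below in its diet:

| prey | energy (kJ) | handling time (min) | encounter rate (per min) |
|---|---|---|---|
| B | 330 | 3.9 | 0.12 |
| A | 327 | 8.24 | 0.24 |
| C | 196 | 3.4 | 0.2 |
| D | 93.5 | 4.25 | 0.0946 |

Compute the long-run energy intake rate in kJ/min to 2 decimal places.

36.69 kJ/min

R = (0.12×330 + 0.24×327 + 0.2×196 + 0.0946×93.5) / (1 + 0.12×3.9 + 0.24×8.24 + 0.2×3.4 + 0.0946×4.25) = 166.1/4.528 = 36.69 kJ/min.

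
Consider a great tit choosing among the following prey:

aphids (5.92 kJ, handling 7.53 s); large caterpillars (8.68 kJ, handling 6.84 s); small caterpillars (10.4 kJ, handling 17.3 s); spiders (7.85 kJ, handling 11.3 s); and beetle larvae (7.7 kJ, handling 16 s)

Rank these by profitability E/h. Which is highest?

large caterpillars

Profitability E/h (kJ/s): aphids = 5.92/7.53 = 0.786, large caterpillars = 8.68/6.84 = 1.27, small caterpillars = 10.4/17.3 = 0.601, spiders = 7.85/11.3 = 0.695, beetle larvae = 7.7/16 = 0.481.
Ranked: large caterpillars > aphids > spiders > small caterpillars > beetle larvae.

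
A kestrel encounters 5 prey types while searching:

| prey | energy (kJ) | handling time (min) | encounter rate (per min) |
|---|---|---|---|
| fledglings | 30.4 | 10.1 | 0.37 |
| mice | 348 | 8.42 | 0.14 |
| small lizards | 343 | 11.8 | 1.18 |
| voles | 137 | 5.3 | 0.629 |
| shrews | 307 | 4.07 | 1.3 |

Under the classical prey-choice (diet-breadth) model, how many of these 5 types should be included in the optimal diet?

1

E/h in descending order: shrews 75.4, mice 41.3, small lizards 29.1, voles 25.8, fledglings 3.01 kJ/min. The optimal diet is the largest prefix of this list for which every included type satisfies E_i/h_i > R on the types above it.
Rate on top 1: 63.44. mice: 41.3 < 63.44 → exclude; stop.
Optimal diet: shrews — 1 of 5 types.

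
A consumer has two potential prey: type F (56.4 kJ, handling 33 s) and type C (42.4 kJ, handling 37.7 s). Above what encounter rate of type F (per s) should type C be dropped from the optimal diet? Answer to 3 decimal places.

The zero-one rule: include type C iff E₂/h₂ > λE₁/(1+λh₁). Equality gives the switch point.
λE₁h₂ = E₂ + λE₂h₁ ⇒ λ = E₂/(E₁h₂ − E₂h₁) = 42.4/(2126 − 1399) = 0.05832 per s.

0.058 per s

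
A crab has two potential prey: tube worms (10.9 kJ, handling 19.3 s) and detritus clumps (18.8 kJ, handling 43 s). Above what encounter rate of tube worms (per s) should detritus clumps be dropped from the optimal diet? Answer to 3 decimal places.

0.178 per s

Drop detritus clumps once their profitability E₂/h₂ falls below the rate achievable on tube worms alone: E₂/h₂ = λE₁/(1 + λh₁).
Solve for λ: λE₁h₂ = E₂(1 + λh₁) → λ(E₁h₂ − E₂h₁) = E₂ → λ = E₂/(E₁h₂ − E₂h₁).
λ = 18.8/(10.9×43 − 18.8×19.3) = 18.8/105.9 = 0.1776 per s.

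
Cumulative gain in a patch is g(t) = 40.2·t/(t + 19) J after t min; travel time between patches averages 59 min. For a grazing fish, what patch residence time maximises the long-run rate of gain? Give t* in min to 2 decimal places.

Maximise g(t)/(T+t): set derivative to zero → g'(t)(T+t) = g(t).
g'(t) = 40.2·19/(t + 19)². Setting 40.2·19/(t+19)² = 40.2t/[(t+19)(59+t)] gives 19(59+t) = t(t+19), so t² = 19×59 = 1121.
t* = √1121 = 33.48 min.

33.48 min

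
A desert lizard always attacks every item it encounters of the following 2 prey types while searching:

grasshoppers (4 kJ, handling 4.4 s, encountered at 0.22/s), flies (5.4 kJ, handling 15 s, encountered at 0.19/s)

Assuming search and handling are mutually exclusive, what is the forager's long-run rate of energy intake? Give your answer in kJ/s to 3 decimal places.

0.396 kJ/s

Energy encountered per unit search time: 0.22×4 + 0.19×5.4 = 1.906 kJ/s.
Handling time per unit search time: 0.22×4.4 + 0.19×15 = 3.818.
Rate = 1.906/(1 + 3.818) = 0.3956 kJ/s.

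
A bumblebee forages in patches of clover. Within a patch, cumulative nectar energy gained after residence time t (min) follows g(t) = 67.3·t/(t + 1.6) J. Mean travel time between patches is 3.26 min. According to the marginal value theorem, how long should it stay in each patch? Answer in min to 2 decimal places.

Maximise g(t)/(T+t): set derivative to zero → g'(t)(T+t) = g(t).
g'(t) = 67.3·1.6/(t + 1.6)². Setting 67.3·1.6/(t+1.6)² = 67.3t/[(t+1.6)(3.26+t)] gives 1.6(3.26+t) = t(t+1.6), so t² = 1.6×3.26 = 5.216.
t* = √5.216 = 2.284 min.

2.28 min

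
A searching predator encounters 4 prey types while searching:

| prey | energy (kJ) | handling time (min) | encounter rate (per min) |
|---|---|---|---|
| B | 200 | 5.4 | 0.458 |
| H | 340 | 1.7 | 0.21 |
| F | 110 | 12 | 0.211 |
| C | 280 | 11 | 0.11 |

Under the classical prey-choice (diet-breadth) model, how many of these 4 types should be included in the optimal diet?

1

Rank by E/h (kJ/min): H 200, B 37, C 25.5, F 9.17. Include each in turn until the next type's E/h falls below the running intake rate.
Rate on top 1: 52.62. B: 37 < 52.62 → exclude; stop.
Optimal diet: H — 1 of 4 types.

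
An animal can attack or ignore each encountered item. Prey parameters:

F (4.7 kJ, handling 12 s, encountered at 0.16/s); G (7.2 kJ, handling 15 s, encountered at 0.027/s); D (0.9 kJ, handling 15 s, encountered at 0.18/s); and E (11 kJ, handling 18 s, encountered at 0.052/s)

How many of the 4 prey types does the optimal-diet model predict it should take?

Profitabilities (E/h, kJ/s): E 0.611, G 0.48, F 0.392, D 0.06. Add prey in this order while the next type's profitability exceeds the intake rate on those already taken.
Rate on top 1: 0.2955. G: 0.48 > 0.2955 → include.
Rate on top 2: 0.3274. F: 0.392 > 0.3274 → include.
Rate on top 3: 0.3563. D: 0.06 < 0.3563 → exclude; stop.
Optimal diet: E, G, F — 3 of 4 types.

3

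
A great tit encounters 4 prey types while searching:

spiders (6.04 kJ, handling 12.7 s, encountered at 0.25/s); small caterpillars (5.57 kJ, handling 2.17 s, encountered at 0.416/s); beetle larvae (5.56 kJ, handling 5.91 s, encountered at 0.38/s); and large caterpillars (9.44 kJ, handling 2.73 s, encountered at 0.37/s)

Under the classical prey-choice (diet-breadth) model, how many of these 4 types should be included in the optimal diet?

2

Profitabilities (E/h, kJ/s): large caterpillars 3.46, small caterpillars 2.57, beetle larvae 0.941, spiders 0.476. Add prey in this order while the next type's profitability exceeds the intake rate on those already taken.
Rate on top 1: 1.738. small caterpillars: 2.57 > 1.738 → include.
Rate on top 2: 1.995. beetle larvae: 0.941 < 1.995 → exclude; stop.
Optimal diet: large caterpillars, small caterpillars — 2 of 4 types.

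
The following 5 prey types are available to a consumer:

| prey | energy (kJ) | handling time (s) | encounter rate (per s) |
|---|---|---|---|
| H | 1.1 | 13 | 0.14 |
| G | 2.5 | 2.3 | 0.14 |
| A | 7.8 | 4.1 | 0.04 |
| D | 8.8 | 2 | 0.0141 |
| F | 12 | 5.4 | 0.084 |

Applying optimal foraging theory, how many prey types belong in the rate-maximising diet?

4

Profitabilities (E/h, kJ/s): D 4.4, F 2.22, A 1.9, G 1.09, H 0.0846. Add prey in this order while the next type's profitability exceeds the intake rate on those already taken.
Rate on top 1: 0.1207. F: 2.22 > 0.1207 → include.
Rate on top 2: 0.764. A: 1.9 > 0.764 → include.
Rate on top 3: 0.8774. G: 1.09 > 0.8774 → include.
Rate on top 4: 0.9117. H: 0.0846 < 0.9117 → exclude; stop.
Optimal diet: D, F, A, G — 4 of 5 types.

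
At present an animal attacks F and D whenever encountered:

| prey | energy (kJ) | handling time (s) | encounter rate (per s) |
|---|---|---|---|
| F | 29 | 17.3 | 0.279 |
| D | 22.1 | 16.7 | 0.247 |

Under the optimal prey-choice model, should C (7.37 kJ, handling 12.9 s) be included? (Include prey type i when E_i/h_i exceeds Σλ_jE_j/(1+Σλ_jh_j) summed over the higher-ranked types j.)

No

On F and D alone, R = ΣλE/(1+Σλh) = 13.55/9.952 = 1.362 kJ/s.
Profitability of C: 7.37/12.9 = 0.5713 kJ/s.
Since 0.5713 < R, time spent handling C is better spent searching.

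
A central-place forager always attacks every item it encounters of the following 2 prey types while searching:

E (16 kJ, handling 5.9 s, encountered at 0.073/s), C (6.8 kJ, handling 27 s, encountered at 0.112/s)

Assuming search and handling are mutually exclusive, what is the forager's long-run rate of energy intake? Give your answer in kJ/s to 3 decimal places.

0.433 kJ/s

Energy encountered per unit search time: 0.073×16 + 0.112×6.8 = 1.93 kJ/s.
Handling time per unit search time: 0.073×5.9 + 0.112×27 = 3.455.
Rate = 1.93/(1 + 3.455) = 0.4332 kJ/s.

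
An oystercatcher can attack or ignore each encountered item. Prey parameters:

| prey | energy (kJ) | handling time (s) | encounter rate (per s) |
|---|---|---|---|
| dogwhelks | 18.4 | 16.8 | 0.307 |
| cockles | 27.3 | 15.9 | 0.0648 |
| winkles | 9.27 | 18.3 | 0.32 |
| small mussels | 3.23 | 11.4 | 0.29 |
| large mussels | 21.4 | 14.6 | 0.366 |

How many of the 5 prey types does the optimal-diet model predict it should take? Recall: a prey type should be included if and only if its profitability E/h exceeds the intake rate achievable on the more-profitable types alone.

Rank by E/h (kJ/s): cockles 1.72, large mussels 1.47, dogwhelks 1.1, winkles 0.507, small mussels 0.283. Include each in turn until the next type's E/h falls below the running intake rate.
Rate on top 1: 0.8713. large mussels: 1.47 > 0.8713 → include.
Rate on top 2: 1.302. dogwhelks: 1.1 < 1.302 → exclude; stop.
Optimal diet: cockles, large mussels — 2 of 5 types.

2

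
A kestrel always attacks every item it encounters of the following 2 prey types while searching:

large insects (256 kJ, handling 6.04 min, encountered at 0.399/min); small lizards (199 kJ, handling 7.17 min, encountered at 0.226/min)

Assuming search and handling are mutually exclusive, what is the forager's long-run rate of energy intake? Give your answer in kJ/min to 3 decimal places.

29.246 kJ/min

R = Σλ_iE_i / (1 + Σλ_ih_i)
Numerator: 0.399×256 + 0.226×199 = 147.1
Denominator: 1 + 0.399×6.04 + 0.226×7.17 = 5.03
R = 147.1/5.03 = 29.25 kJ/min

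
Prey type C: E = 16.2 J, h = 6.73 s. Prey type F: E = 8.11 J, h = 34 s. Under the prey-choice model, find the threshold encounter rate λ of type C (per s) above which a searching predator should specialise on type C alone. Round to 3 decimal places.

0.016 per s

Drop type F once their profitability E₂/h₂ falls below the rate achievable on type C alone: E₂/h₂ = λE₁/(1 + λh₁).
Solve for λ: λE₁h₂ = E₂(1 + λh₁) → λ(E₁h₂ − E₂h₁) = E₂ → λ = E₂/(E₁h₂ − E₂h₁).
λ = 8.11/(16.2×34 − 8.11×6.73) = 8.11/496.2 = 0.01634 per s.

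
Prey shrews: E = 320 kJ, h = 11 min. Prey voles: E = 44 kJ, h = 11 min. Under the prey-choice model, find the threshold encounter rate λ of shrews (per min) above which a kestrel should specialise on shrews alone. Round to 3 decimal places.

0.014 per min

The zero-one rule: include voles iff E₂/h₂ > λE₁/(1+λh₁). Equality gives the switch point.
λE₁h₂ = E₂ + λE₂h₁ ⇒ λ = E₂/(E₁h₂ − E₂h₁) = 44/(3520 − 484) = 0.01449 per min.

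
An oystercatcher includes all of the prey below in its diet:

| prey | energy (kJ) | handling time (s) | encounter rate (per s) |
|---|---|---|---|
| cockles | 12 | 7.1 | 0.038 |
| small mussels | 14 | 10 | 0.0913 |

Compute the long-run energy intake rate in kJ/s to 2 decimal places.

R = (0.038×12 + 0.0913×14) / (1 + 0.038×7.1 + 0.0913×10) = 1.734/2.183 = 0.7945 kJ/s.

0.79 kJ/s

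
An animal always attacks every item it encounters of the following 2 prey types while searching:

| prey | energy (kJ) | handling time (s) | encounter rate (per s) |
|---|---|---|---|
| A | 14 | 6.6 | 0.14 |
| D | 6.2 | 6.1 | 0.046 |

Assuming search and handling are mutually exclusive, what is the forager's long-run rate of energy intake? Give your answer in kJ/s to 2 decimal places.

R = (0.14×14 + 0.046×6.2) / (1 + 0.14×6.6 + 0.046×6.1) = 2.245/2.205 = 1.018 kJ/s.

1.02 kJ/s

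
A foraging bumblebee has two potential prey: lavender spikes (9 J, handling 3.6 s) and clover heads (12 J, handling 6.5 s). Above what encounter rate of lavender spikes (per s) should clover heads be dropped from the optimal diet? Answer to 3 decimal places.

At the threshold, the rate on lavender spikes alone equals the profitability of clover heads: λ·9/(1 + λ·3.6) = 12/6.5 = 1.846.
Rearranging, λ(9 − 1.846×3.6) = 1.846, so λ = 1.846/2.354 = 0.7843 per s.

0.784 per s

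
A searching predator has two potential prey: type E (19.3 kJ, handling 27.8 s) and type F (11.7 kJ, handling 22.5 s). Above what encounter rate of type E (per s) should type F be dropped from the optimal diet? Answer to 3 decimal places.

0.107 per s

The zero-one rule: include type F iff E₂/h₂ > λE₁/(1+λh₁). Equality gives the switch point.
λE₁h₂ = E₂ + λE₂h₁ ⇒ λ = E₂/(E₁h₂ − E₂h₁) = 11.7/(434.2 − 325.3) = 0.1073 per s.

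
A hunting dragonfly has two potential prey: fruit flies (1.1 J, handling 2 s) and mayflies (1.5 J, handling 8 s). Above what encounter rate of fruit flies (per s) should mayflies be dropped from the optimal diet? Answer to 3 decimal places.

0.259 per s

The zero-one rule: include mayflies iff E₂/h₂ > λE₁/(1+λh₁). Equality gives the switch point.
λE₁h₂ = E₂ + λE₂h₁ ⇒ λ = E₂/(E₁h₂ − E₂h₁) = 1.5/(8.8 − 3) = 0.2586 per s.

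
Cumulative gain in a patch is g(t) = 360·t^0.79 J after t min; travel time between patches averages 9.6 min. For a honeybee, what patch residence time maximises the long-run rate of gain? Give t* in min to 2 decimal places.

36.11 min

Maximise g(t)/(T+t): set derivative to zero → g'(t)(T+t) = g(t).
g'(t) = 0.79·360·t^-0.21. Setting 0.79·360·t^-0.21 = 360·t^0.79/(9.6+t) gives 0.79(9.6+t) = t, so 0.21·t = 0.79×9.6.
t* = 0.79×9.6/0.21 = 36.11 min.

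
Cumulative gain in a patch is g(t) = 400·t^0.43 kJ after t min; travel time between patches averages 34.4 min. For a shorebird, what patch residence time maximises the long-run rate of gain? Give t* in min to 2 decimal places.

25.95 min

Maximise g(t)/(T+t): set derivative to zero → g'(t)(T+t) = g(t).
g'(t) = 0.43·400·t^-0.57. Setting 0.43·400·t^-0.57 = 400·t^0.43/(34.4+t) gives 0.43(34.4+t) = t, so 0.57·t = 0.43×34.4.
t* = 0.43×34.4/0.57 = 25.95 min.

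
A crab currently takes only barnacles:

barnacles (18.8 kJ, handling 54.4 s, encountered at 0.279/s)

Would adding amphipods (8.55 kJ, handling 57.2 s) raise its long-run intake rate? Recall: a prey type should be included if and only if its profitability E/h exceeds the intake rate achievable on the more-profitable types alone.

No

Current rate: (0.279×18.8)/(1 + 0.279×54.4) = 0.3242 kJ/s.
Profitability of amphipods: 8.55/57.2 = 0.1495 kJ/s.
0.1495 < 0.3242, so adding amphipods would lower the average — exclude it.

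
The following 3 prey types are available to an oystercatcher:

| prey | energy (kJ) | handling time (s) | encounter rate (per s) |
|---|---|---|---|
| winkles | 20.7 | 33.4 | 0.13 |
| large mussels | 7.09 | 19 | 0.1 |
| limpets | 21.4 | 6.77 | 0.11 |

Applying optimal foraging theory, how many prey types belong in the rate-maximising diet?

1

Profitabilities (E/h, kJ/s): limpets 3.16, winkles 0.62, large mussels 0.373. Add prey in this order while the next type's profitability exceeds the intake rate on those already taken.
Rate on top 1: 1.349. winkles: 0.62 < 1.349 → exclude; stop.
Optimal diet: limpets — 1 of 3 types.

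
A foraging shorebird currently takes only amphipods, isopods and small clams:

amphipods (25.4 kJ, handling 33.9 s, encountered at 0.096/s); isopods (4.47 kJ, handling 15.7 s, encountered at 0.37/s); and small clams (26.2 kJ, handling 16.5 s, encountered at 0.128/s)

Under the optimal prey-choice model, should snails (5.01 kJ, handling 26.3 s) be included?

On amphipods, isopods and small clams alone, R = ΣλE/(1+Σλh) = 7.446/12.18 = 0.6116 kJ/s.
Profitability of snails: 5.01/26.3 = 0.1905 kJ/s.
0.1905 < 0.6116, so adding snails would lower the average — exclude it.

No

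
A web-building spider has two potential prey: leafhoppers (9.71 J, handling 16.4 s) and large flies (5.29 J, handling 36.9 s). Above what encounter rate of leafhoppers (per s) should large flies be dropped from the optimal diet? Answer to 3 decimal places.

0.019 per s

At the threshold, the rate on leafhoppers alone equals the profitability of large flies: λ·9.71/(1 + λ·16.4) = 5.29/36.9 = 0.1434.
Rearranging, λ(9.71 − 0.1434×16.4) = 0.1434, so λ = 0.1434/7.359 = 0.01948 per s.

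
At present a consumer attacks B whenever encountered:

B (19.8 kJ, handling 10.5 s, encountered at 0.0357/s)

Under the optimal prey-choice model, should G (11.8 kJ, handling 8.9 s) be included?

Yes

On B alone, R = ΣλE/(1+Σλh) = 0.7069/1.375 = 0.5141 kJ/s.
G: E/h = 11.8/8.9 = 1.326 kJ/s.
Since 1.326 > R, including G increases the long-run rate.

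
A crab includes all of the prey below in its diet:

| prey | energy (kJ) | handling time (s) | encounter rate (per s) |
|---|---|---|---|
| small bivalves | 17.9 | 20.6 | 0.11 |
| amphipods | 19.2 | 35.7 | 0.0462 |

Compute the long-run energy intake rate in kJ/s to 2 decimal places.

Energy encountered per unit search time: 0.11×17.9 + 0.0462×19.2 = 2.856 kJ/s.
Handling time per unit search time: 0.11×20.6 + 0.0462×35.7 = 3.915.
Rate = 2.856/(1 + 3.915) = 0.581 kJ/s.

0.58 kJ/s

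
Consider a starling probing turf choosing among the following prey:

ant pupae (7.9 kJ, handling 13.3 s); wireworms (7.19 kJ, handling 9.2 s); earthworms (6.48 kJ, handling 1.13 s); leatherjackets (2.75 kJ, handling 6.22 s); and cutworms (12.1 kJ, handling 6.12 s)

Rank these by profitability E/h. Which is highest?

In descending order of E/h:
earthworms: 6.48/1.13 = 5.73 kJ/s
cutworms: 12.1/6.12 = 1.98 kJ/s
wireworms: 7.19/9.2 = 0.782 kJ/s
ant pupae: 7.9/13.3 = 0.594 kJ/s
leatherjackets: 2.75/6.22 = 0.442 kJ/s

earthworms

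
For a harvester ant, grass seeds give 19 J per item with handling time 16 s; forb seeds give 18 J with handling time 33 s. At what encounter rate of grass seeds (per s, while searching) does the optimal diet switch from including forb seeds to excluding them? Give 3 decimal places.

0.053 per s

At the threshold, the rate on grass seeds alone equals the profitability of forb seeds: λ·19/(1 + λ·16) = 18/33 = 0.5455.
Rearranging, λ(19 − 0.5455×16) = 0.5455, so λ = 0.5455/10.27 = 0.0531 per s.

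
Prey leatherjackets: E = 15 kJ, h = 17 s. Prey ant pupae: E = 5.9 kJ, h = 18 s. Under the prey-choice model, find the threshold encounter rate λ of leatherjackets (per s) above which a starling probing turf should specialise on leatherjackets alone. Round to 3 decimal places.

0.035 per s

At the threshold, the rate on leatherjackets alone equals the profitability of ant pupae: λ·15/(1 + λ·17) = 5.9/18 = 0.3278.
Rearranging, λ(15 − 0.3278×17) = 0.3278, so λ = 0.3278/9.428 = 0.03477 per s.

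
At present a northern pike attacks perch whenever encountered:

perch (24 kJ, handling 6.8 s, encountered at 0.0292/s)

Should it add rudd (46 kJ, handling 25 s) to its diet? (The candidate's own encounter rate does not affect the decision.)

Yes

Current rate: (0.0292×24)/(1 + 0.0292×6.8) = 0.5847 kJ/s.
Profitability of rudd: 46/25 = 1.84 kJ/s.
Since 1.84 > R, including rudd increases the long-run rate.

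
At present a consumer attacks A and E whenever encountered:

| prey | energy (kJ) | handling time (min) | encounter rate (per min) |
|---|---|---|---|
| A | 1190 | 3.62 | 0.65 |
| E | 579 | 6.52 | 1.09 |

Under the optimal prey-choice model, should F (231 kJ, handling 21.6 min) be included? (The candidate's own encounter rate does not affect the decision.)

No

Current rate: (0.65×1190 + 1.09×579)/(1 + 0.65×3.62 + 1.09×6.52) = 134.3 kJ/min.
F: E/h = 231/21.6 = 10.69 kJ/min.
10.69 < 134.3, so adding F would lower the average — exclude it.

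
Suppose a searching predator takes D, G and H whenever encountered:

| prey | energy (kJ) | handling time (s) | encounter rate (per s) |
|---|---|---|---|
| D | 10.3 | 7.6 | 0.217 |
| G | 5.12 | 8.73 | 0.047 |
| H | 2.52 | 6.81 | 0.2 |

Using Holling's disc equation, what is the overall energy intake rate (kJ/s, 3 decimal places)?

0.674 kJ/s

R = (0.217×10.3 + 0.047×5.12 + 0.2×2.52) / (1 + 0.217×7.6 + 0.047×8.73 + 0.2×6.81) = 2.98/4.422 = 0.6739 kJ/s.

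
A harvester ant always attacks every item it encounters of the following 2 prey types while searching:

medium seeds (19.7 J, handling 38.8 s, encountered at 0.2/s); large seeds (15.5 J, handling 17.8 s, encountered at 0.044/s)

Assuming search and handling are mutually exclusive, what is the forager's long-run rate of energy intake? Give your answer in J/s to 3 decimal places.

R = Σλ_iE_i / (1 + Σλ_ih_i)
Numerator: 0.2×19.7 + 0.044×15.5 = 4.622
Denominator: 1 + 0.2×38.8 + 0.044×17.8 = 9.543
R = 4.622/9.543 = 0.4843 J/s

0.484 J/s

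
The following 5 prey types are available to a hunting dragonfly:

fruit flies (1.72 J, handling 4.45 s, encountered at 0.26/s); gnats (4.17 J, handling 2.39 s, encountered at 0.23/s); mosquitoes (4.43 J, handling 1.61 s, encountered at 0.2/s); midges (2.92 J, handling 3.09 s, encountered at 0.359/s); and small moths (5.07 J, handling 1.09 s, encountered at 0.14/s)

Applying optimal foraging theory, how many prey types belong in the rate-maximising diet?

Rank by E/h (J/s): small moths 4.65, mosquitoes 2.75, gnats 1.74, midges 0.945, fruit flies 0.387. Include each in turn until the next type's E/h falls below the running intake rate.
Rate on top 1: 0.6158. mosquitoes: 2.75 > 0.6158 → include.
Rate on top 2: 1.082. gnats: 1.74 > 1.082 → include.
Rate on top 3: 1.262. midges: 0.945 < 1.262 → exclude; stop.
Optimal diet: small moths, mosquitoes, gnats — 3 of 5 types.

3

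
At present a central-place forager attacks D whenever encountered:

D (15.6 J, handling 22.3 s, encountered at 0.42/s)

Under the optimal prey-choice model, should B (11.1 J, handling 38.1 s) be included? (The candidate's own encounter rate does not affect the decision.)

No

On D alone, R = ΣλE/(1+Σλh) = 6.552/10.37 = 0.6321 J/s.
Profitability of B: 11.1/38.1 = 0.2913 J/s.
0.2913 < 0.6321, so adding B would lower the average — exclude it.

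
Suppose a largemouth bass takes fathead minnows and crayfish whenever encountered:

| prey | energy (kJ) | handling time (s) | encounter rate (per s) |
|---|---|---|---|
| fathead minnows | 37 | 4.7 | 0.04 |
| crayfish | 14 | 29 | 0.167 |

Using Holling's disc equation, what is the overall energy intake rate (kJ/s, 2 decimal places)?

Energy encountered per unit search time: 0.04×37 + 0.167×14 = 3.818 kJ/s.
Handling time per unit search time: 0.04×4.7 + 0.167×29 = 5.031.
Rate = 3.818/(1 + 5.031) = 0.6331 kJ/s.

0.63 kJ/s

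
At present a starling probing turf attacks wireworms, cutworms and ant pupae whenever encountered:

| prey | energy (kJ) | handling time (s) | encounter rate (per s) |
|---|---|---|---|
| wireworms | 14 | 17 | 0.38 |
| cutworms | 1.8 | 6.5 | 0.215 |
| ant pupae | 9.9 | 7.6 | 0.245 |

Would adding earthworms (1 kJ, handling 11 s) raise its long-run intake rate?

No

Current rate: (0.38×14 + 0.215×1.8 + 0.245×9.9)/(1 + 0.38×17 + 0.215×6.5 + 0.245×7.6) = 0.7587 kJ/s.
earthworms: E/h = 1/11 = 0.09091 kJ/s.
0.09091 < 0.7587, so adding earthworms would lower the average — exclude it.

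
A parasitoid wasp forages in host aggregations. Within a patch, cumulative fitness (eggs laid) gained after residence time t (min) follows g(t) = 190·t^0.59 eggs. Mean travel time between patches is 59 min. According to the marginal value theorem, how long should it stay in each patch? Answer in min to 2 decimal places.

84.90 min

Maximise g(t)/(T+t): set derivative to zero → g'(t)(T+t) = g(t).
g'(t) = 0.59·190·t^-0.41. Setting 0.59·190·t^-0.41 = 190·t^0.59/(59+t) gives 0.59(59+t) = t, so 0.41·t = 0.59×59.
t* = 0.59×59/0.41 = 84.9 min.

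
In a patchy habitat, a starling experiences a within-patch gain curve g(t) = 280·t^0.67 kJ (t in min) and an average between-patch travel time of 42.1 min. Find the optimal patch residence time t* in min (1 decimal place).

Maximise g(t)/(T+t): set derivative to zero → g'(t)(T+t) = g(t).
g'(t) = 0.67·280·t^-0.33. Setting 0.67·280·t^-0.33 = 280·t^0.67/(42.1+t) gives 0.67(42.1+t) = t, so 0.33·t = 0.67×42.1.
t* = 0.67×42.1/0.33 = 85.48 min.

85.5 min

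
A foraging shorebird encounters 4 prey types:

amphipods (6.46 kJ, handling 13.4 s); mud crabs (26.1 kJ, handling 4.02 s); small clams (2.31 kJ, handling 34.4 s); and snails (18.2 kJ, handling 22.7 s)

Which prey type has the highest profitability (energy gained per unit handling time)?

In descending order of E/h:
mud crabs: 26.1/4.02 = 6.49 kJ/s
snails: 18.2/22.7 = 0.802 kJ/s
amphipods: 6.46/13.4 = 0.482 kJ/s
small clams: 2.31/34.4 = 0.0672 kJ/s

mud crabs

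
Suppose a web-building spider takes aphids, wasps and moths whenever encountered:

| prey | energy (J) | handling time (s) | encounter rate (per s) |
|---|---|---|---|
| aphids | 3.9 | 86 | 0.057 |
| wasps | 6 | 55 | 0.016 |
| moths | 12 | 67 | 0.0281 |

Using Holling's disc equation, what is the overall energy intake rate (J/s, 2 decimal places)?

R = (0.057×3.9 + 0.016×6 + 0.0281×12) / (1 + 0.057×86 + 0.016×55 + 0.0281×67) = 0.6555/8.665 = 0.07565 J/s.

0.08 J/s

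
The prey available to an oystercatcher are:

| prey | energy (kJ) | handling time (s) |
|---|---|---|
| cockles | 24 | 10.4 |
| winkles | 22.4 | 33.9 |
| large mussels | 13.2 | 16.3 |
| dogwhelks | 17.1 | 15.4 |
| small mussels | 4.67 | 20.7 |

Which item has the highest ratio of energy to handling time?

cockles

Profitability E/h (kJ/s): cockles = 24/10.4 = 2.31, winkles = 22.4/33.9 = 0.661, large mussels = 13.2/16.3 = 0.81, dogwhelks = 17.1/15.4 = 1.11, small mussels = 4.67/20.7 = 0.226.
Ranked: cockles > dogwhelks > large mussels > winkles > small mussels.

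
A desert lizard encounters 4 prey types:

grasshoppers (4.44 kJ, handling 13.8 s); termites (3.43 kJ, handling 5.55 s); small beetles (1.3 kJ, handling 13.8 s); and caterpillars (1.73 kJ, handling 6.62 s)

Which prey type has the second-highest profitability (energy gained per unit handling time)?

grasshoppers

In descending order of E/h:
termites: 3.43/5.55 = 0.618 kJ/s
grasshoppers: 4.44/13.8 = 0.322 kJ/s
caterpillars: 1.73/6.62 = 0.261 kJ/s
small beetles: 1.3/13.8 = 0.0942 kJ/s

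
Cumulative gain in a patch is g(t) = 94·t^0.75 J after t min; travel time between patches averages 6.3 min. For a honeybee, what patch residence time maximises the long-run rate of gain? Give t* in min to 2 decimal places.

Maximise g(t)/(T+t): set derivative to zero → g'(t)(T+t) = g(t).
g'(t) = 0.75·94·t^-0.25. Setting 0.75·94·t^-0.25 = 94·t^0.75/(6.3+t) gives 0.75(6.3+t) = t, so 0.25·t = 0.75×6.3.
t* = 0.75×6.3/0.25 = 18.9 min.

18.90 min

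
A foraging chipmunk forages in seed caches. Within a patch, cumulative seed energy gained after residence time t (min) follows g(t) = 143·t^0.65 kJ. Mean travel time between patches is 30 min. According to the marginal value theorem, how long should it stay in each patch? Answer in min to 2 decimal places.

55.71 min

By the marginal value theorem, leave when the instantaneous gain rate g'(t) equals the habitat-wide average g(t)/(T + t).
g'(t) = 0.65·143·t^-0.35. Setting 0.65·143·t^-0.35 = 143·t^0.65/(30+t) gives 0.65(30+t) = t, so 0.35·t = 0.65×30.
t* = 0.65×30/0.35 = 55.71 min.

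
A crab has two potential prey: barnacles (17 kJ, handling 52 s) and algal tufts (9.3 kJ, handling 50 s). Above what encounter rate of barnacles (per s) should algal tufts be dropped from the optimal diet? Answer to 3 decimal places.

0.025 per s

At the threshold, the rate on barnacles alone equals the profitability of algal tufts: λ·17/(1 + λ·52) = 9.3/50 = 0.186.
Rearranging, λ(17 − 0.186×52) = 0.186, so λ = 0.186/7.328 = 0.02538 per s.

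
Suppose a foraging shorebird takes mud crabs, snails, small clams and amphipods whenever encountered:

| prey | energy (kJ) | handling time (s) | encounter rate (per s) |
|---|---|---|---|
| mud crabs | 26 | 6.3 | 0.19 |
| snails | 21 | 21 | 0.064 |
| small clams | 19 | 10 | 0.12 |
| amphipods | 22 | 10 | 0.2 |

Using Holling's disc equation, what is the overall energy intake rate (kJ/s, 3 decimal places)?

1.923 kJ/s

R = (0.19×26 + 0.064×21 + 0.12×19 + 0.2×22) / (1 + 0.19×6.3 + 0.064×21 + 0.12×10 + 0.2×10) = 12.96/6.741 = 1.923 kJ/s.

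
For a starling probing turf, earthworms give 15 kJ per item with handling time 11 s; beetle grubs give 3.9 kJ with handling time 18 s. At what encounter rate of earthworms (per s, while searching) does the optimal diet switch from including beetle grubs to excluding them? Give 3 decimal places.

0.017 per s

The zero-one rule: include beetle grubs iff E₂/h₂ > λE₁/(1+λh₁). Equality gives the switch point.
λE₁h₂ = E₂ + λE₂h₁ ⇒ λ = E₂/(E₁h₂ − E₂h₁) = 3.9/(270 − 42.9) = 0.01717 per s.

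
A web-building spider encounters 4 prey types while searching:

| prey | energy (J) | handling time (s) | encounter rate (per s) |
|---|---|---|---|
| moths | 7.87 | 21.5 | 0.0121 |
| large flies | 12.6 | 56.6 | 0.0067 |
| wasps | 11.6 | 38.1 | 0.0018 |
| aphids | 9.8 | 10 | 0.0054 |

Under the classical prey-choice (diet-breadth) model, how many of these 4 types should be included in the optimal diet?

Rank by E/h (J/s): aphids 0.98, moths 0.366, wasps 0.304, large flies 0.223. Include each in turn until the next type's E/h falls below the running intake rate.
Rate on top 1: 0.05021. moths: 0.366 > 0.05021 → include.
Rate on top 2: 0.1127. wasps: 0.304 > 0.1127 → include.
Rate on top 3: 0.1222. large flies: 0.223 > 0.1222 → include.
Optimal diet: aphids, moths, wasps, large flies — 4 of 4 types.

4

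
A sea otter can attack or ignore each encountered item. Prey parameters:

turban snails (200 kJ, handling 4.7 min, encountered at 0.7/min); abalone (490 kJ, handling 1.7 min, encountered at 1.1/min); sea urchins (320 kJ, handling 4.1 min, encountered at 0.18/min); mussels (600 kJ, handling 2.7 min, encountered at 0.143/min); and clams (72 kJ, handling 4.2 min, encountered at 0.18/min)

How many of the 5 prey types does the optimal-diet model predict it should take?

2

E/h in descending order: abalone 288, mussels 222, sea urchins 78, turban snails 42.6, clams 17.1 kJ/min. The optimal diet is the largest prefix of this list for which every included type satisfies E_i/h_i > R on the types above it.
Rate on top 1: 187.8. mussels: 222 > 187.8 → include.
Rate on top 2: 191.9. sea urchins: 78 < 191.9 → exclude; stop.
Optimal diet: abalone, mussels — 2 of 5 types.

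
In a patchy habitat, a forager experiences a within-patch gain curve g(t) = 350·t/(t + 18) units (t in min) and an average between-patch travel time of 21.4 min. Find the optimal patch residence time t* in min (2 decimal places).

19.63 min

By the marginal value theorem, leave when the instantaneous gain rate g'(t) equals the habitat-wide average g(t)/(T + t).
g'(t) = 350·18/(t + 18)². Setting 350·18/(t+18)² = 350t/[(t+18)(21.4+t)] gives 18(21.4+t) = t(t+18), so t² = 18×21.4 = 385.2.
t* = √385.2 = 19.63 min.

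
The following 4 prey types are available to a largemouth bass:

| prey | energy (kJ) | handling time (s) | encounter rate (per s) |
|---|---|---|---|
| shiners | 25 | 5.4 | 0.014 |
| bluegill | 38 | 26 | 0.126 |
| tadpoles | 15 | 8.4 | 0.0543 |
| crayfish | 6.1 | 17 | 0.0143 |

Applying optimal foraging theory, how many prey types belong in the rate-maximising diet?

Profitabilities (E/h, kJ/s): shiners 4.63, tadpoles 1.79, bluegill 1.46, crayfish 0.359. Add prey in this order while the next type's profitability exceeds the intake rate on those already taken.
Rate on top 1: 0.3254. tadpoles: 1.79 > 0.3254 → include.
Rate on top 2: 0.7603. bluegill: 1.46 > 0.7603 → include.
Rate on top 3: 1.238. crayfish: 0.359 < 1.238 → exclude; stop.
Optimal diet: shiners, tadpoles, bluegill — 3 of 4 types.

3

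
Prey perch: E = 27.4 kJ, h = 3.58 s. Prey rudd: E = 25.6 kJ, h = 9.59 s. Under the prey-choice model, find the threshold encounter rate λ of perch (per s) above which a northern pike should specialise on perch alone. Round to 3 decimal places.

Drop rudd once their profitability E₂/h₂ falls below the rate achievable on perch alone: E₂/h₂ = λE₁/(1 + λh₁).
Solve for λ: λE₁h₂ = E₂(1 + λh₁) → λ(E₁h₂ − E₂h₁) = E₂ → λ = E₂/(E₁h₂ − E₂h₁).
λ = 25.6/(27.4×9.59 − 25.6×3.58) = 25.6/171.1 = 0.1496 per s.

0.150 per s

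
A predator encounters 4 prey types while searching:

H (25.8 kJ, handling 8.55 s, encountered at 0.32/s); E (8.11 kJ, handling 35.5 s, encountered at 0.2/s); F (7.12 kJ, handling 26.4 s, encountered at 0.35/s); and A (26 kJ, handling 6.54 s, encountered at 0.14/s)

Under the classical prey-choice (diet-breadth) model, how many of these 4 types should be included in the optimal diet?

2

E/h in descending order: A 3.98, H 3.02, F 0.27, E 0.228 kJ/s. The optimal diet is the largest prefix of this list for which every included type satisfies E_i/h_i > R on the types above it.
Rate on top 1: 1.9. H: 3.02 > 1.9 → include.
Rate on top 2: 2.557. F: 0.27 < 2.557 → exclude; stop.
Optimal diet: A, H — 2 of 4 types.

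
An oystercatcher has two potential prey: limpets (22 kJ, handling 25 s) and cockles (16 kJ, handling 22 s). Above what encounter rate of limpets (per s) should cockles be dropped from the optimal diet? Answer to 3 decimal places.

Drop cockles once their profitability E₂/h₂ falls below the rate achievable on limpets alone: E₂/h₂ = λE₁/(1 + λh₁).
Solve for λ: λE₁h₂ = E₂(1 + λh₁) → λ(E₁h₂ − E₂h₁) = E₂ → λ = E₂/(E₁h₂ − E₂h₁).
λ = 16/(22×22 − 16×25) = 16/84 = 0.1905 per s.

0.190 per s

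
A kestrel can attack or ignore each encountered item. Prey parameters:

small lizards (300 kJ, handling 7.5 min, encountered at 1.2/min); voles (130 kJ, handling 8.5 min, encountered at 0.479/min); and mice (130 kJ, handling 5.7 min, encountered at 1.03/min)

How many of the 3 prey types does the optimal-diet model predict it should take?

E/h in descending order: small lizards 40, mice 22.8, voles 15.3 kJ/min. The optimal diet is the largest prefix of this list for which every included type satisfies E_i/h_i > R on the types above it.
Rate on top 1: 36. mice: 22.8 < 36 → exclude; stop.
Optimal diet: small lizards — 1 of 3 types.

1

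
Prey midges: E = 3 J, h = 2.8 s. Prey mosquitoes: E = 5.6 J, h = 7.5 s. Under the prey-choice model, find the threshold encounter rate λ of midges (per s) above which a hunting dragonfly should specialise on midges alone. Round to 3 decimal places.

0.821 per s

At the threshold, the rate on midges alone equals the profitability of mosquitoes: λ·3/(1 + λ·2.8) = 5.6/7.5 = 0.7467.
Rearranging, λ(3 − 0.7467×2.8) = 0.7467, so λ = 0.7467/0.9093 = 0.8211 per s.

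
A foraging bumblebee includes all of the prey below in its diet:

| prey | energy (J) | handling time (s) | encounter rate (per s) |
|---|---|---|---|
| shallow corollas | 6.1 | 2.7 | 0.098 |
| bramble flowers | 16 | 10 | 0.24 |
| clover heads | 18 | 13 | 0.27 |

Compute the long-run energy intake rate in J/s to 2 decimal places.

Energy encountered per unit search time: 0.098×6.1 + 0.24×16 + 0.27×18 = 9.298 J/s.
Handling time per unit search time: 0.098×2.7 + 0.24×10 + 0.27×13 = 6.175.
Rate = 9.298/(1 + 6.175) = 1.296 J/s.

1.30 J/s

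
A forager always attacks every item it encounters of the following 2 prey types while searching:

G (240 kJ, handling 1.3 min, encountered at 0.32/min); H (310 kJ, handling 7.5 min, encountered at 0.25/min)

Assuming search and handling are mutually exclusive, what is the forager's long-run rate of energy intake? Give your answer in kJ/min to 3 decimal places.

46.885 kJ/min

R = (0.32×240 + 0.25×310) / (1 + 0.32×1.3 + 0.25×7.5) = 154.3/3.291 = 46.89 kJ/min.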